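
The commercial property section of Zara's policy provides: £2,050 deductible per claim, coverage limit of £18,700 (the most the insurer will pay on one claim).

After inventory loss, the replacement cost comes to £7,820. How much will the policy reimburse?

Less the £2,050 deductible: £7,820 − £2,050 = £5,770.
£5,770 ≤ £18,700, so the limit doesn't bind; insurer pays £5,770.

£5,770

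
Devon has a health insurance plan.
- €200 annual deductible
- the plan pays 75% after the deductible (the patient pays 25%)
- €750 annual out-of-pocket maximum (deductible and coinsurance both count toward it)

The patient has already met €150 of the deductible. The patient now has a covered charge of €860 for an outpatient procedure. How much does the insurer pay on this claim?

Deductible still to meet: €200 − €150 = €50.
After the €50 deductible portion, €860 − €50 = €810 is subject to coinsurance.
Patient's 25% share of €810 is €202.50.
So the patient owes €50 + €202.50 = €252.50 before any cap.
Cumulative spending €150 + €252.50 = €402.50 stays under the €750 maximum.
Insurer pays the balance: €860 − €252.50 = €607.50.

€607.50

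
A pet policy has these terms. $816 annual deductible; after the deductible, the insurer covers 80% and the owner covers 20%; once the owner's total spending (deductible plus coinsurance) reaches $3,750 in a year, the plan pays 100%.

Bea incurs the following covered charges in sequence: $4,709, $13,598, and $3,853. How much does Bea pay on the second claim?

$2,155.40

Bill 1, $4,709: $816 finishes the deductible; $3,893 goes to coinsurance; 20% of $3,893 = $778.60. Owner pays $1,594.60; OOP now $1,594.60.
Bill 2, $13,598: deductible met; 20% of $13,598 = $2,719.60. That would push OOP to $4,314.20, over the $3,750 cap, so owner pays $3,750 − $1,594.60 = $2,155.40.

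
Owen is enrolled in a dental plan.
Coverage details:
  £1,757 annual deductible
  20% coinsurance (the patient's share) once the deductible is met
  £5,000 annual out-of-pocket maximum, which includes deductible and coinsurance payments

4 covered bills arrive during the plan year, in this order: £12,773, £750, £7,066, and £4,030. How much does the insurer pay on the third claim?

£6,176.20

Claim 1 — £12,773: £1,757 to deductible, leaving £11,016; 20% of £11,016 = £2,203.20. Patient pays £3,960.20; OOP now £3,960.20. Insurer: £12,773 − £3,960.20 = £8,812.80.
Claim 2 — £750: deductible already satisfied, so patient's share is 20% × £750 = £150. Patient pays £150; OOP now £4,110.20. Plan pays £750 − £150 = £600.
Claim 3 — £7,066: deductible met; 20% of £7,066 = £1,413.20. That would push OOP to £5,523.40, over the £5,000 cap, so patient pays £5,000 − £4,110.20 = £889.80. Plan pays £7,066 − £889.80 = £6,176.20.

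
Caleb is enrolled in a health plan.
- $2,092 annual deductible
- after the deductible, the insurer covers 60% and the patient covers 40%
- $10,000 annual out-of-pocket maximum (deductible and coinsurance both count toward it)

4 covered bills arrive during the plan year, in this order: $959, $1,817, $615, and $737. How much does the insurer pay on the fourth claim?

Claim 1 — $959: entire amount goes to the deductible. Cost to patient: $959. OOP to date $959. Plan pays $959 − $959 = $0.
Claim 2 — $1,817: $1,133 to deductible, leaving $684; coinsurance $684 × 40% = $273.60. Patient pays $1,406.60; OOP now $2,365.60. Plan pays $1,817 − $1,406.60 = $410.40.
Claim 3 — $615: 40% coinsurance on $615 = $246. Patient pays $246; OOP now $2,611.60. Plan pays $615 − $246 = $369.
Claim 4 — $737: 40% coinsurance on $737 = $294.80. Patient pays $294.80; OOP now $2,906.40. Plan pays $737 − $294.80 = $442.20.

$442.20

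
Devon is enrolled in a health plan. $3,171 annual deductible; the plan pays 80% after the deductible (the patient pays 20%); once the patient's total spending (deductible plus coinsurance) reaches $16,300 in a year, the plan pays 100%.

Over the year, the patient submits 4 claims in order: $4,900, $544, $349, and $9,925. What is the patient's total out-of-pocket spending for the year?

Bill 1, $4,900: deductible takes $3,171, $1,729 remains; patient's 20% is $345.80. Patient owes $3,516.80 (running OOP $3,516.80).
Bill 2, $544: 20% coinsurance on $544 = $108.80. Patient pays $108.80; OOP now $3,625.60.
Bill 3, $349: 20% coinsurance on $349 = $69.80. Cost to patient: $69.80. OOP to date $3,695.40.
Bill 4, $9,925: 20% coinsurance on $9,925 = $1,985. Cost to patient: $1,985. OOP to date $5,680.40.
Total paid by the patient: $3,516.80 + $108.80 + $69.80 + $1,985 = $5,680.40.

$5,680.40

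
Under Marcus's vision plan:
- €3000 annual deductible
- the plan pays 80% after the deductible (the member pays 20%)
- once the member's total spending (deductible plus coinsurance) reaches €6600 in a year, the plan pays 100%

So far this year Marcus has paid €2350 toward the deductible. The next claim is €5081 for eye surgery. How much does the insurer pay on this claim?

€2350 of the €3000 deductible is already met, leaving €650.
The remaining €4431 (= €5081 − €650) moves to coinsurance.
Coinsurance: €4431 × 20% = €886.20.
That puts the member's cost at €650 + €886.20 = €1536.20 before any cap.
Year-to-date out-of-pocket becomes €2350 + €1536.20 = €3886.20, still under the €6600 maximum, so no cap applies.
Insurer pays the balance: €5081 − €1536.20 = €3544.80.

€3544.80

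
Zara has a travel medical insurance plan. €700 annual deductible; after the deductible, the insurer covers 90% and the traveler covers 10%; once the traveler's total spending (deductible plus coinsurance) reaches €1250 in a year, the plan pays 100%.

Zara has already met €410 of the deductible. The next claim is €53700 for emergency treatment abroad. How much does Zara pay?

€840

€410 of the €700 deductible is already met, leaving €290.
The remaining €53410 (= €53700 − €290) moves to coinsurance.
Traveler's 10% share of €53410 is €5341.
That puts the traveler's cost at €290 + €5341 = €5631 before any cap.
Adding €5631 to the €410 already spent would give €6041, which exceeds the €1250 cap; the traveler pays just €1250 − €410 = €840.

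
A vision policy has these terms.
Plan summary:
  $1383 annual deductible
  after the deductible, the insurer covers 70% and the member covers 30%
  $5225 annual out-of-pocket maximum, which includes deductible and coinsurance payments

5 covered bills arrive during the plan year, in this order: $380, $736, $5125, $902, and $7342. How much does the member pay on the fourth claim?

Claim 1 — $380: all of it applies to the deductible. Cost to member: $380. OOP to date $380.
Claim 2 — $736: entire amount goes to the deductible. Member owes $736 (running OOP $1116).
Claim 3 — $5125: $267 to deductible, leaving $4858; member's 30% is $1457.40. Cost to member: $1724.40. OOP to date $2840.40.
Claim 4 — $902: deductible already satisfied, so member's share is 30% × $902 = $270.60. Member owes $270.60 (running OOP $3111).

$270.60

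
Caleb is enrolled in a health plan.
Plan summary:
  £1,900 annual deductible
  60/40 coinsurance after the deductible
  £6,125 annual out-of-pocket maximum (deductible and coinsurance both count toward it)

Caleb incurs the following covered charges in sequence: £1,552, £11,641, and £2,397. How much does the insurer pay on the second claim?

£7,068

#1 (£1,552): fully absorbed by the deductible. Patient owes £1,552 (running OOP £1,552). Plan pays £1,552 − £1,552 = £0.
#2 (£11,641): £348 finishes the deductible; £11,293 goes to coinsurance; coinsurance £11,293 × 40% = £4,517.20. Deductible plus coinsurance: £348 + £4,517.20 = £4,865.20. That would push OOP to £6,417.20, over the £6,125 cap, so patient pays £6,125 − £1,552 = £4,573. Plan pays £11,641 − £4,573 = £7,068.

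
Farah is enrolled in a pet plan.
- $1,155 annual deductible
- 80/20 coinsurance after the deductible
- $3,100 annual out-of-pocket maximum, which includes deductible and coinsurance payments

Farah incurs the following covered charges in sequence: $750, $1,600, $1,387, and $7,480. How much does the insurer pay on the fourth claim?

Claim 1 ($750): fully absorbed by the deductible. Owner owes $750 (running OOP $750). Plan pays $750 − $750 = $0.
Claim 2 ($1,600): $405 finishes the deductible; $1,195 goes to coinsurance; owner's 20% is $239. Owner owes $644 (running OOP $1,394). Plan pays $1,600 − $644 = $956.
Claim 3 ($1,387): deductible already satisfied, so owner's share is 20% × $1,387 = $277.40. Cost to owner: $277.40. OOP to date $1,671.40. Insurer: $1,387 − $277.40 = $1,109.60.
Claim 4 ($7,480): 20% coinsurance on $7,480 = $1,496. OOP would hit $3,167.40 > $3,100, so the cap limits the owner to $3,100 − $1,671.40 = $1,428.60. Insurer: $7,480 − $1,428.60 = $6,051.40.

$6,051.40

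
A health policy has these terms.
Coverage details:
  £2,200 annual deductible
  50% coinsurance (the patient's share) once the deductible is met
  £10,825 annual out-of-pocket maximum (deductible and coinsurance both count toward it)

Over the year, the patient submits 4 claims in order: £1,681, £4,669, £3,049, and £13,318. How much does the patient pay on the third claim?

#1 (£1,681): all of it applies to the deductible. Patient pays £1,681; OOP now £1,681.
#2 (£4,669): £519 finishes the deductible; £4,150 goes to coinsurance; patient's 50% is £2,075. Patient pays £2,594; OOP now £4,275.
#3 (£3,049): 50% coinsurance on £3,049 = £1,524.50. Cost to patient: £1,524.50. OOP to date £5,799.50.

£1,524.50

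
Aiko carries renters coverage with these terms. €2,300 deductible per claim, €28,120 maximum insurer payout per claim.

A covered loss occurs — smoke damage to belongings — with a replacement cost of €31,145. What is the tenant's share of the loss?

Less the €2,300 deductible: €31,145 − €2,300 = €28,845.
Since €28,845 > €28,120, the payout is capped at €28,120.
The tenant bears the rest of the original loss: €31,145 − €28,120 = €3,025.

€3,025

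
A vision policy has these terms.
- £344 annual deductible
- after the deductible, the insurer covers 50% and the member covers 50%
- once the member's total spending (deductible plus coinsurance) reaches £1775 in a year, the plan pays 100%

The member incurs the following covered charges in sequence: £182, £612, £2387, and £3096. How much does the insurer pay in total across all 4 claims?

£4502

#1 (£182): entire amount goes to the deductible. Member owes £182 (running OOP £182). Insurer: £182 − £182 = £0.
#2 (£612): deductible takes £162, £450 remains; 50% of £450 = £225. Member owes £387 (running OOP £569). Plan pays £612 − £387 = £225.
#3 (£2387): deductible already satisfied, so member's share is 50% × £2387 = £1193.50. Cost to member: £1193.50. OOP to date £1762.50. Plan pays £2387 − £1193.50 = £1193.50.
#4 (£3096): deductible already satisfied, so member's share is 50% × £3096 = £1548. OOP would hit £3310.50 > £1775, so the cap limits the member to £1775 − £1762.50 = £12.50. Plan pays £3096 − £12.50 = £3083.50.
Insurer total: £0 + £225 + £1193.50 + £3083.50 = £4502.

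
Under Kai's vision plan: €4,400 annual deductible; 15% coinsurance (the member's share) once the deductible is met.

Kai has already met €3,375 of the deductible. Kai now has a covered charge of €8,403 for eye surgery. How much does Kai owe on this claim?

€2,131.70

Remaining deductible: €4,400 − €3,375 = €1,025.
That leaves €8,403 − €1,025 = €7,378 for coinsurance.
Member's 15% share of €7,378 is €1,106.70.
Member responsibility: €1,025 + €1,106.70 = €2,131.70.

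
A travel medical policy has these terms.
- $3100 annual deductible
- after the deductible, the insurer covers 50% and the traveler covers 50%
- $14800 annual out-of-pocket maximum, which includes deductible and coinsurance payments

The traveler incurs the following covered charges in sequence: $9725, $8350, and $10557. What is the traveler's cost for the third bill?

#1 ($9725): $3100 to deductible, leaving $6625; coinsurance $6625 × 50% = $3312.50. Traveler pays $6412.50; OOP now $6412.50.
#2 ($8350): deductible already satisfied, so traveler's share is 50% × $8350 = $4175. Traveler owes $4175 (running OOP $10587.50).
#3 ($10557): deductible met; 50% of $10557 = $5278.50. Adding that to $10587.50 gives $15866, past the $14800 cap; traveler pays only $14800 − $10587.50 = $4212.50.

$4212.50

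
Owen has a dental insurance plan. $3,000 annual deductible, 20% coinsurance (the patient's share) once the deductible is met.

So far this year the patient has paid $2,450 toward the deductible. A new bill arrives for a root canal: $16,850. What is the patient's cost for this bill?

Deductible still to meet: $3,000 − $2,450 = $550.
After the $550 deductible portion, $16,850 − $550 = $16,300 is subject to coinsurance.
20% of $16,300 = $3,260 falls to the patient.
So the patient owes $550 + $3,260 = $3,810.

$3,810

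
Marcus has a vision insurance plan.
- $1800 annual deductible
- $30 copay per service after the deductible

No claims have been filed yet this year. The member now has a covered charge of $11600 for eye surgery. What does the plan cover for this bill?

$9770

Deductible not yet touched, so the first $1800 of the bill goes to the deductible.
That leaves $11600 − $1800 = $9800 for the copay.
Copay on this service: $30.
So the member owes $1800 + $30 = $1830.
The plan picks up $11600 − $1830 = $9770.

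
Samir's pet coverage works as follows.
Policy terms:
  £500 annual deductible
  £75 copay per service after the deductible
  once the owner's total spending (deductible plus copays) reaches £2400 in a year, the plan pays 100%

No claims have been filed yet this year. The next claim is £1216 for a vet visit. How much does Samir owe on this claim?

£575

Nothing has been paid toward the £500 deductible, so the first £500 of this charge is applied there.
The remaining £716 (= £1216 − £500) moves to the copay.
Copay on this service: £75.
That puts the owner's cost at £500 + £75 = £575 before any cap.
Total out-of-pocket so far would be £0 + £575 = £575, below the £2400 cap — no reduction.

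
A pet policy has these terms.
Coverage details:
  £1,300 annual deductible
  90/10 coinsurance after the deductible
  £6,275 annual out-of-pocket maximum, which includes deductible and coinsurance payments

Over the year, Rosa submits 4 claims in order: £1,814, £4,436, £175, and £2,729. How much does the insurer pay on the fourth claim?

Bill 1, £1,814: deductible takes £1,300, £514 remains; coinsurance £514 × 10% = £51.40. Owner pays £1,351.40; OOP now £1,351.40. Insurer: £1,814 − £1,351.40 = £462.60.
Bill 2, £4,436: 10% coinsurance on £4,436 = £443.60. Owner owes £443.60 (running OOP £1,795). Insurer: £4,436 − £443.60 = £3,992.40.
Bill 3, £175: deductible already satisfied, so owner's share is 10% × £175 = £17.50. Owner owes £17.50 (running OOP £1,812.50). Insurer: £175 − £17.50 = £157.50.
Bill 4, £2,729: deductible met; 10% of £2,729 = £272.90. Cost to owner: £272.90. OOP to date £2,085.40. Plan pays £2,729 − £272.90 = £2,456.10.

£2,456.10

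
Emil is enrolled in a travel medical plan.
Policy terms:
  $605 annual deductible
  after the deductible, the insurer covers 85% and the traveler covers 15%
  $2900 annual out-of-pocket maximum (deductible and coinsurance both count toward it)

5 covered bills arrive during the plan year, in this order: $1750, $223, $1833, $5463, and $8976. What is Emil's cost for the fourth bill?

$819.45

Bill 1, $1750: deductible takes $605, $1145 remains; traveler's 15% is $171.75. Traveler pays $776.75; OOP now $776.75.
Bill 2, $223: deductible already satisfied, so traveler's share is 15% × $223 = $33.45. Traveler owes $33.45 (running OOP $810.20).
Bill 3, $1833: deductible already satisfied, so traveler's share is 15% × $1833 = $274.95. Cost to traveler: $274.95. OOP to date $1085.15.
Bill 4, $5463: deductible already satisfied, so traveler's share is 15% × $5463 = $819.45. Traveler pays $819.45; OOP now $1904.60.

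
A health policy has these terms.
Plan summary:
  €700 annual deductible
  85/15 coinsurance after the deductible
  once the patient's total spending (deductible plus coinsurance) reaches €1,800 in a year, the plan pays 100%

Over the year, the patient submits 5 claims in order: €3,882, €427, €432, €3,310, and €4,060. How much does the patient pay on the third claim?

€64.80

Claim 1 — €3,882: €700 to deductible, leaving €3,182; patient's 15% is €477.30. Patient pays €1,177.30; OOP now €1,177.30.
Claim 2 — €427: deductible already satisfied, so patient's share is 15% × €427 = €64.05. Patient pays €64.05; OOP now €1,241.35.
Claim 3 — €432: 15% coinsurance on €432 = €64.80. Patient pays €64.80; OOP now €1,306.15.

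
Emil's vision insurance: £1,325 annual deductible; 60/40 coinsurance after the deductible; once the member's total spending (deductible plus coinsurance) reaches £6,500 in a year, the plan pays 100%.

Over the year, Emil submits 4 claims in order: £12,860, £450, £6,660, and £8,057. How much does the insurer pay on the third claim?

Claim 1 — £12,860: £1,325 finishes the deductible; £11,535 goes to coinsurance; coinsurance £11,535 × 40% = £4,614. Member owes £5,939 (running OOP £5,939). Insurer: £12,860 − £5,939 = £6,921.
Claim 2 — £450: deductible already satisfied, so member's share is 40% × £450 = £180. Cost to member: £180. OOP to date £6,119. Plan pays £450 − £180 = £270.
Claim 3 — £6,660: deductible met; 40% of £6,660 = £2,664. OOP would hit £8,783 > £6,500, so the cap limits the member to £6,500 − £6,119 = £381. Insurer: £6,660 − £381 = £6,279.

£6,279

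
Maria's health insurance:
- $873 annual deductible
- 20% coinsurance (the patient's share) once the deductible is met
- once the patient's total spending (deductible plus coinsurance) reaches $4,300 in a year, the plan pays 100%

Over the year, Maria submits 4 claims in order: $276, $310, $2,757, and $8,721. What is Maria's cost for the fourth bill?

$1,744.20

#1 ($276): all of it applies to the deductible. Patient owes $276 (running OOP $276).
#2 ($310): entire amount goes to the deductible. Patient pays $310; OOP now $586.
#3 ($2,757): $287 to deductible, leaving $2,470; 20% of $2,470 = $494. Patient owes $781 (running OOP $1,367).
#4 ($8,721): deductible already satisfied, so patient's share is 20% × $8,721 = $1,744.20. Patient pays $1,744.20; OOP now $3,111.20.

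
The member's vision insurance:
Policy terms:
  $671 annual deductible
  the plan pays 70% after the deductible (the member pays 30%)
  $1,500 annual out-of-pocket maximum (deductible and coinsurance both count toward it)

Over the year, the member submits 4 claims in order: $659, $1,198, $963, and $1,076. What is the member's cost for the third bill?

Claim 1 ($659): all of it applies to the deductible. Member pays $659; OOP now $659.
Claim 2 ($1,198): $12 to deductible, leaving $1,186; 30% of $1,186 = $355.80. Cost to member: $367.80. OOP to date $1,026.80.
Claim 3 ($963): deductible already satisfied, so member's share is 30% × $963 = $288.90. Cost to member: $288.90. OOP to date $1,315.70.

$288.90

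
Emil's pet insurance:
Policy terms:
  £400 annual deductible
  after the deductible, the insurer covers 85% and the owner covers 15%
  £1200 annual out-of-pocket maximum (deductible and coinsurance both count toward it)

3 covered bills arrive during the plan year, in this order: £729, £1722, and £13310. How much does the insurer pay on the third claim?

£12817.65

#1 (£729): £400 to deductible, leaving £329; owner's 15% is £49.35. Owner pays £449.35; OOP now £449.35. Insurer: £729 − £449.35 = £279.65.
#2 (£1722): deductible met; 15% of £1722 = £258.30. Owner pays £258.30; OOP now £707.65. Insurer: £1722 − £258.30 = £1463.70.
#3 (£13310): 15% coinsurance on £13310 = £1996.50. OOP would hit £2704.15 > £1200, so the cap limits the owner to £1200 − £707.65 = £492.35. Insurer: £13310 − £492.35 = £12817.65.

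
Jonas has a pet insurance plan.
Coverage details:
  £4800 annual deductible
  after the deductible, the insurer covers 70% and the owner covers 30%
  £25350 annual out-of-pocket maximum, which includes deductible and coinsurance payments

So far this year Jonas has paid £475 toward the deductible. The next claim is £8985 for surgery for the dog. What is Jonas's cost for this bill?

£5723

Deductible still to meet: £4800 − £475 = £4325.
The remaining £4660 (= £8985 − £4325) moves to coinsurance.
30% of £4660 = £1398 falls to the owner.
That puts the owner's cost at £4325 + £1398 = £5723 before any cap.
Year-to-date out-of-pocket becomes £475 + £5723 = £6198, still under the £25350 maximum, so no cap applies.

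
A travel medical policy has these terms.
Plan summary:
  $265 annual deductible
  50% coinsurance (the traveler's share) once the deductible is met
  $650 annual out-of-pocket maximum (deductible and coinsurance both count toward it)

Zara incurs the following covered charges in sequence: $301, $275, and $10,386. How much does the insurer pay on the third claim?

Bill 1, $301: $265 to deductible, leaving $36; 50% of $36 = $18. Traveler pays $283; OOP now $283. Insurer: $301 − $283 = $18.
Bill 2, $275: 50% coinsurance on $275 = $137.50. Traveler pays $137.50; OOP now $420.50. Plan pays $275 − $137.50 = $137.50.
Bill 3, $10,386: deductible already satisfied, so traveler's share is 50% × $10,386 = $5,193. OOP would hit $5,613.50 > $650, so the cap limits the traveler to $650 − $420.50 = $229.50. Plan pays $10,386 − $229.50 = $10,156.50.

$10,156.50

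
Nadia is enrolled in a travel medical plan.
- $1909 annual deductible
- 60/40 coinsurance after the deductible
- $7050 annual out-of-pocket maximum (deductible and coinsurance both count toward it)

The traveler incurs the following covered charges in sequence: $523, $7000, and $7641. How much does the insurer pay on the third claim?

$4745.60

#1 ($523): all of it applies to the deductible. Traveler owes $523 (running OOP $523). Plan pays $523 − $523 = $0.
#2 ($7000): deductible takes $1386, $5614 remains; traveler's 40% is $2245.60. Traveler owes $3631.60 (running OOP $4154.60). Plan pays $7000 − $3631.60 = $3368.40.
#3 ($7641): deductible met; 40% of $7641 = $3056.40. OOP would hit $7211 > $7050, so the cap limits the traveler to $7050 − $4154.60 = $2895.40. Plan pays $7641 − $2895.40 = $4745.60.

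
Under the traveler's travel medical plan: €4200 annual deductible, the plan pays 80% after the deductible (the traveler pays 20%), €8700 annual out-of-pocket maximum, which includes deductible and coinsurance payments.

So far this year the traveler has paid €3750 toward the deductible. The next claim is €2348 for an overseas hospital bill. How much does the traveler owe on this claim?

Deductible still to meet: €4200 − €3750 = €450.
The remaining €1898 (= €2348 − €450) moves to coinsurance.
Coinsurance: €1898 × 20% = €379.60.
Traveler responsibility before any cap: €450 + €379.60 = €829.60.
Cumulative spending €3750 + €829.60 = €4579.60 stays under the €8700 maximum.

€829.60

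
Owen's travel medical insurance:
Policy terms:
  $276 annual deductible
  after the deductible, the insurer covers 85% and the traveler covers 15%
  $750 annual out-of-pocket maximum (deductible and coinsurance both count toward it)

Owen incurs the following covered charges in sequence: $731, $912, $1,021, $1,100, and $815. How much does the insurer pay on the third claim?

$867.85

Claim 1 ($731): $276 to deductible, leaving $455; coinsurance $455 × 15% = $68.25. Traveler owes $344.25 (running OOP $344.25). Plan pays $731 − $344.25 = $386.75.
Claim 2 ($912): 15% coinsurance on $912 = $136.80. Traveler owes $136.80 (running OOP $481.05). Plan pays $912 − $136.80 = $775.20.
Claim 3 ($1,021): 15% coinsurance on $1,021 = $153.15. Traveler pays $153.15; OOP now $634.20. Plan pays $1,021 − $153.15 = $867.85.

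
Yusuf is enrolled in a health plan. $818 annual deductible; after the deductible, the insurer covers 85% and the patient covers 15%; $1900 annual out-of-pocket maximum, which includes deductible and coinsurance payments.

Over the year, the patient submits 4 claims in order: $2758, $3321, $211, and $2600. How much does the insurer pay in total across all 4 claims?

#1 ($2758): deductible takes $818, $1940 remains; coinsurance $1940 × 15% = $291. Cost to patient: $1109. OOP to date $1109. Plan pays $2758 − $1109 = $1649.
#2 ($3321): deductible already satisfied, so patient's share is 15% × $3321 = $498.15. Patient pays $498.15; OOP now $1607.15. Insurer: $3321 − $498.15 = $2822.85.
#3 ($211): deductible already satisfied, so patient's share is 15% × $211 = $31.65. Cost to patient: $31.65. OOP to date $1638.80. Insurer: $211 − $31.65 = $179.35.
#4 ($2600): 15% coinsurance on $2600 = $390. That would push OOP to $2028.80, over the $1900 cap, so patient pays $1900 − $1638.80 = $261.20. Plan pays $2600 − $261.20 = $2338.80.
Insurer total = bills − patient's total = $8890 − $1900 = $6990.

$6990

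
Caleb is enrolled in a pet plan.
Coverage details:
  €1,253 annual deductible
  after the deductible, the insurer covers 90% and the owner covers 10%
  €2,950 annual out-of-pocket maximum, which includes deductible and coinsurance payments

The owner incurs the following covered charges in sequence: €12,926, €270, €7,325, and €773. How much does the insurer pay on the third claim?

#1 (€12,926): deductible takes €1,253, €11,673 remains; coinsurance €11,673 × 10% = €1,167.30. Owner pays €2,420.30; OOP now €2,420.30. Plan pays €12,926 − €2,420.30 = €10,505.70.
#2 (€270): deductible met; 10% of €270 = €27. Owner pays €27; OOP now €2,447.30. Insurer: €270 − €27 = €243.
#3 (€7,325): 10% coinsurance on €7,325 = €732.50. Adding that to €2,447.30 gives €3,179.80, past the €2,950 cap; owner pays only €2,950 − €2,447.30 = €502.70. Insurer: €7,325 − €502.70 = €6,822.30.

€6,822.30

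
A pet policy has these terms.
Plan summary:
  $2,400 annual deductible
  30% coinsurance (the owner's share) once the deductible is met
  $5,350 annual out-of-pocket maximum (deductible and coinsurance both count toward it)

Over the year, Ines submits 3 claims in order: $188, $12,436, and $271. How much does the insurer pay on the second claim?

#1 ($188): all of it applies to the deductible. Owner pays $188; OOP now $188. Insurer: $188 − $188 = $0.
#2 ($12,436): $2,212 finishes the deductible; $10,224 goes to coinsurance; coinsurance $10,224 × 30% = $3,067.20. Deductible plus coinsurance: $2,212 + $3,067.20 = $5,279.20. Adding that to $188 gives $5,467.20, past the $5,350 cap; owner pays only $5,350 − $188 = $5,162. Plan pays $12,436 − $5,162 = $7,274.

$7,274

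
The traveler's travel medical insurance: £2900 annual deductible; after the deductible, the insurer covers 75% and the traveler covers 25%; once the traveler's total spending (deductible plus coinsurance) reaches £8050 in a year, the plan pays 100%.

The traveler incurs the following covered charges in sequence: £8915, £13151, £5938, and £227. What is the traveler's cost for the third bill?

£358.50

Claim 1 (£8915): deductible takes £2900, £6015 remains; traveler's 25% is £1503.75. Traveler pays £4403.75; OOP now £4403.75.
Claim 2 (£13151): 25% coinsurance on £13151 = £3287.75. Traveler owes £3287.75 (running OOP £7691.50).
Claim 3 (£5938): deductible already satisfied, so traveler's share is 25% × £5938 = £1484.50. Adding that to £7691.50 gives £9176, past the £8050 cap; traveler pays only £8050 − £7691.50 = £358.50.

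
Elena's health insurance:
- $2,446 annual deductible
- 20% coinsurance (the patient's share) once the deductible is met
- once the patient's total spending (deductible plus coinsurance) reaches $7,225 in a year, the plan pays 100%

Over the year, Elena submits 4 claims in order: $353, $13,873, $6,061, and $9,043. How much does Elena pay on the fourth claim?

$1,210.80

#1 ($353): all of it applies to the deductible. Patient pays $353; OOP now $353.
#2 ($13,873): deductible takes $2,093, $11,780 remains; coinsurance $11,780 × 20% = $2,356. Cost to patient: $4,449. OOP to date $4,802.
#3 ($6,061): deductible already satisfied, so patient's share is 20% × $6,061 = $1,212.20. Cost to patient: $1,212.20. OOP to date $6,014.20.
#4 ($9,043): 20% coinsurance on $9,043 = $1,808.60. That would push OOP to $7,822.80, over the $7,225 cap, so patient pays $7,225 − $6,014.20 = $1,210.80.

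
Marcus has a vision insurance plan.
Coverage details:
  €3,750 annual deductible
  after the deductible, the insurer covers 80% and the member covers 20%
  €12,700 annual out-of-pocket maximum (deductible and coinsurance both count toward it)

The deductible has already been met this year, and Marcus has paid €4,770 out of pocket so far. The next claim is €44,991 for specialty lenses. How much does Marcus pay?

The deductible is already satisfied, so the full bill goes to coinsurance.
20% of €44,991 = €8,998.20 falls to the member.
Year-to-date out-of-pocket would reach €4,770 + €8,998.20 = €13,768.20, above the €12,700 maximum, so the member pays only €12,700 − €4,770 = €7,930.

€7,930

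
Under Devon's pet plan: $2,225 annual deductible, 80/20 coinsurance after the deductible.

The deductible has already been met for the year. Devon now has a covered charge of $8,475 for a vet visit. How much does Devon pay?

With the deductible met, the entire $8,475 is subject to coinsurance.
Coinsurance: $8,475 × 20% = $1,695.

$1,695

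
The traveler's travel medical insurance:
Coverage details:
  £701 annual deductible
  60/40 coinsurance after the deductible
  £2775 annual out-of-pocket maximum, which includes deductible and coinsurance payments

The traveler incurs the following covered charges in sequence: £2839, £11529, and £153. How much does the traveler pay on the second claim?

£1218.80

#1 (£2839): deductible takes £701, £2138 remains; traveler's 40% is £855.20. Cost to traveler: £1556.20. OOP to date £1556.20.
#2 (£11529): deductible met; 40% of £11529 = £4611.60. Adding that to £1556.20 gives £6167.80, past the £2775 cap; traveler pays only £2775 − £1556.20 = £1218.80.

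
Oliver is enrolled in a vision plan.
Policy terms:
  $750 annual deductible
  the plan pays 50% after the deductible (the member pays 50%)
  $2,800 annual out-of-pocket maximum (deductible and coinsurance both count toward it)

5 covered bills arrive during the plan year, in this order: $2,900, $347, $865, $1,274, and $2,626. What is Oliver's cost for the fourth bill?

$369

Bill 1, $2,900: $750 to deductible, leaving $2,150; coinsurance $2,150 × 50% = $1,075. Member pays $1,825; OOP now $1,825.
Bill 2, $347: deductible met; 50% of $347 = $173.50. Member owes $173.50 (running OOP $1,998.50).
Bill 3, $865: deductible already satisfied, so member's share is 50% × $865 = $432.50. Member pays $432.50; OOP now $2,431.
Bill 4, $1,274: 50% coinsurance on $1,274 = $637. OOP would hit $3,068 > $2,800, so the cap limits the member to $2,800 − $2,431 = $369.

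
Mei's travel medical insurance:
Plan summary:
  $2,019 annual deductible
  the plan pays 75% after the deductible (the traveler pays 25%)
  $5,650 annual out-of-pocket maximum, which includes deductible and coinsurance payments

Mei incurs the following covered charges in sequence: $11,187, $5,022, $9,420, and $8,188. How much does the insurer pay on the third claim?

Bill 1, $11,187: deductible takes $2,019, $9,168 remains; coinsurance $9,168 × 25% = $2,292. Traveler owes $4,311 (running OOP $4,311). Insurer: $11,187 − $4,311 = $6,876.
Bill 2, $5,022: deductible already satisfied, so traveler's share is 25% × $5,022 = $1,255.50. Traveler owes $1,255.50 (running OOP $5,566.50). Insurer: $5,022 − $1,255.50 = $3,766.50.
Bill 3, $9,420: deductible met; 25% of $9,420 = $2,355. That would push OOP to $7,921.50, over the $5,650 cap, so traveler pays $5,650 − $5,566.50 = $83.50. Plan pays $9,420 − $83.50 = $9,336.50.

$9,336.50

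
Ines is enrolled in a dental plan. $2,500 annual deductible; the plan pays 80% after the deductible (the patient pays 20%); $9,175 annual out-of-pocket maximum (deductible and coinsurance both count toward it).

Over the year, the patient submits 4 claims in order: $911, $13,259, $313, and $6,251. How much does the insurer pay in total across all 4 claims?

#1 ($911): entire amount goes to the deductible. Patient owes $911 (running OOP $911). Plan pays $911 − $911 = $0.
#2 ($13,259): $1,589 finishes the deductible; $11,670 goes to coinsurance; patient's 20% is $2,334. Patient pays $3,923; OOP now $4,834. Insurer: $13,259 − $3,923 = $9,336.
#3 ($313): 20% coinsurance on $313 = $62.60. Patient owes $62.60 (running OOP $4,896.60). Insurer: $313 − $62.60 = $250.40.
#4 ($6,251): deductible met; 20% of $6,251 = $1,250.20. Cost to patient: $1,250.20. OOP to date $6,146.80. Plan pays $6,251 − $1,250.20 = $5,000.80.
Insurer total: $0 + $9,336 + $250.40 + $5,000.80 = $14,587.20.

$14,587.20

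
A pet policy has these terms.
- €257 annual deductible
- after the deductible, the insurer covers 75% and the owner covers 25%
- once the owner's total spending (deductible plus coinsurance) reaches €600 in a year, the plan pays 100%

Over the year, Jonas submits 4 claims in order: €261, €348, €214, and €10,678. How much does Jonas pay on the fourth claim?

€201.50

Claim 1 (€261): €257 finishes the deductible; €4 goes to coinsurance; owner's 25% is €1. Owner pays €258; OOP now €258.
Claim 2 (€348): 25% coinsurance on €348 = €87. Cost to owner: €87. OOP to date €345.
Claim 3 (€214): deductible met; 25% of €214 = €53.50. Owner owes €53.50 (running OOP €398.50).
Claim 4 (€10,678): deductible already satisfied, so owner's share is 25% × €10,678 = €2,669.50. Adding that to €398.50 gives €3,068, past the €600 cap; owner pays only €600 − €398.50 = €201.50.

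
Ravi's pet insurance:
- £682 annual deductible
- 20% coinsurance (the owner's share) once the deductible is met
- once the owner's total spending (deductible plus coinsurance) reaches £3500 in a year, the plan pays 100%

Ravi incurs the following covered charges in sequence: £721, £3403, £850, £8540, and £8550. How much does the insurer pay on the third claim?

#1 (£721): £682 to deductible, leaving £39; 20% of £39 = £7.80. Owner pays £689.80; OOP now £689.80. Plan pays £721 − £689.80 = £31.20.
#2 (£3403): deductible already satisfied, so owner's share is 20% × £3403 = £680.60. Owner pays £680.60; OOP now £1370.40. Plan pays £3403 − £680.60 = £2722.40.
#3 (£850): deductible met; 20% of £850 = £170. Owner pays £170; OOP now £1540.40. Insurer: £850 − £170 = £680.

£680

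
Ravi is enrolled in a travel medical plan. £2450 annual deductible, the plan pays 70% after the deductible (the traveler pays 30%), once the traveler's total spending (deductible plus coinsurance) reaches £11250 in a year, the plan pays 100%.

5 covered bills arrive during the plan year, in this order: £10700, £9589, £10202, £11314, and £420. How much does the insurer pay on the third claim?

£7141.40

#1 (£10700): £2450 finishes the deductible; £8250 goes to coinsurance; coinsurance £8250 × 30% = £2475. Traveler pays £4925; OOP now £4925. Insurer: £10700 − £4925 = £5775.
#2 (£9589): deductible already satisfied, so traveler's share is 30% × £9589 = £2876.70. Traveler pays £2876.70; OOP now £7801.70. Plan pays £9589 − £2876.70 = £6712.30.
#3 (£10202): 30% coinsurance on £10202 = £3060.60. Traveler pays £3060.60; OOP now £10862.30. Insurer: £10202 − £3060.60 = £7141.40.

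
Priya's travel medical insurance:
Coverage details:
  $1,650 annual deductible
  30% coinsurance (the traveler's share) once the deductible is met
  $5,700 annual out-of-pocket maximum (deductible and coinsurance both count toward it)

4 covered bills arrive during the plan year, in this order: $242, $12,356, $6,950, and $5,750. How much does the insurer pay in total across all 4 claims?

$19,598

#1 ($242): all of it applies to the deductible. Cost to traveler: $242. OOP to date $242. Plan pays $242 − $242 = $0.
#2 ($12,356): $1,408 finishes the deductible; $10,948 goes to coinsurance; 30% of $10,948 = $3,284.40. Traveler pays $4,692.40; OOP now $4,934.40. Plan pays $12,356 − $4,692.40 = $7,663.60.
#3 ($6,950): deductible already satisfied, so traveler's share is 30% × $6,950 = $2,085. Adding that to $4,934.40 gives $7,019.40, past the $5,700 cap; traveler pays only $5,700 − $4,934.40 = $765.60. Insurer: $6,950 − $765.60 = $6,184.40.
#4 ($5,750): deductible met; 30% of $5,750 = $1,725. That would push OOP to $7,425, over the $5,700 cap, so traveler pays $5,700 − $5,700 = $0. Insurer: $5,750 − $0 = $5,750.
Insurer total: $0 + $7,663.60 + $6,184.40 + $5,750 = $19,598.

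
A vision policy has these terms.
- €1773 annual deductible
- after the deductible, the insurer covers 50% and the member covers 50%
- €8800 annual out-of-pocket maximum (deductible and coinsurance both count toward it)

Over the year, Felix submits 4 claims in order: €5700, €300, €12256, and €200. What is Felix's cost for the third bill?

#1 (€5700): deductible takes €1773, €3927 remains; member's 50% is €1963.50. Member pays €3736.50; OOP now €3736.50.
#2 (€300): 50% coinsurance on €300 = €150. Member pays €150; OOP now €3886.50.
#3 (€12256): deductible met; 50% of €12256 = €6128. That would push OOP to €10014.50, over the €8800 cap, so member pays €8800 − €3886.50 = €4913.50.

€4913.50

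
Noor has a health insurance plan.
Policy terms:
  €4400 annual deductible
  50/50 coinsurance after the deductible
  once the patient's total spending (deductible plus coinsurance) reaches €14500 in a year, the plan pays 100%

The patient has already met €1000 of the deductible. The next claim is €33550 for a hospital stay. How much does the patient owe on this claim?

Deductible still to meet: €4400 − €1000 = €3400.
The remaining €30150 (= €33550 − €3400) moves to coinsurance.
Patient's 50% share of €30150 is €15075.
So the patient owes €3400 + €15075 = €18475 before any cap.
That would bring total out-of-pocket to €19475, past the €14500 cap. The patient is capped at €14500 − €1000 = €13500 on this claim.

€13500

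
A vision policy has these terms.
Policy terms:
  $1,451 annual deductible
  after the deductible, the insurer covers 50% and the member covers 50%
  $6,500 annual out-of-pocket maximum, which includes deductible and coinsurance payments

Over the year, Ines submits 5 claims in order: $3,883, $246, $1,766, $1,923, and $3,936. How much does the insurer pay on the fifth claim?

$2,070.50

Claim 1 — $3,883: deductible takes $1,451, $2,432 remains; 50% of $2,432 = $1,216. Member owes $2,667 (running OOP $2,667). Insurer: $3,883 − $2,667 = $1,216.
Claim 2 — $246: 50% coinsurance on $246 = $123. Member pays $123; OOP now $2,790. Insurer: $246 − $123 = $123.
Claim 3 — $1,766: deductible met; 50% of $1,766 = $883. Cost to member: $883. OOP to date $3,673. Insurer: $1,766 − $883 = $883.
Claim 4 — $1,923: 50% coinsurance on $1,923 = $961.50. Cost to member: $961.50. OOP to date $4,634.50. Plan pays $1,923 − $961.50 = $961.50.
Claim 5 — $3,936: deductible met; 50% of $3,936 = $1,968. OOP would hit $6,602.50 > $6,500, so the cap limits the member to $6,500 − $4,634.50 = $1,865.50. Plan pays $3,936 − $1,865.50 = $2,070.50.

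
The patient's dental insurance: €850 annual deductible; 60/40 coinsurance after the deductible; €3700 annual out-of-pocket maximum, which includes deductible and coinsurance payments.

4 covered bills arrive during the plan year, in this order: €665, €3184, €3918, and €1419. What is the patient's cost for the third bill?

€1567.20

Claim 1 (€665): fully absorbed by the deductible. Patient pays €665; OOP now €665.
Claim 2 (€3184): €185 finishes the deductible; €2999 goes to coinsurance; patient's 40% is €1199.60. Patient owes €1384.60 (running OOP €2049.60).
Claim 3 (€3918): deductible met; 40% of €3918 = €1567.20. Patient pays €1567.20; OOP now €3616.80.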